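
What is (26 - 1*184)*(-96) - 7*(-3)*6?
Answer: 15294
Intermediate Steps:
(26 - 1*184)*(-96) - 7*(-3)*6 = (26 - 184)*(-96) + 21*6 = -158*(-96) + 126 = 15168 + 126 = 15294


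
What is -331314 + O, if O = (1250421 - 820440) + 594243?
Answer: 692910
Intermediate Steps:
O = 1024224 (O = 429981 + 594243 = 1024224)
-331314 + O = -331314 + 1024224 = 692910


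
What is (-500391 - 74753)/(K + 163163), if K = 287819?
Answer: -287572/225491 ≈ -1.2753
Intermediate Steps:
(-500391 - 74753)/(K + 163163) = (-500391 - 74753)/(287819 + 163163) = -575144/450982 = -575144*1/450982 = -287572/225491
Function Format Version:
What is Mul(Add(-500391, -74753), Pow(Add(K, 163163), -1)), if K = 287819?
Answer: Rational(-287572, 225491) ≈ -1.2753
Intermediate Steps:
Mul(Add(-500391, -74753), Pow(Add(K, 163163), -1)) = Mul(Add(-500391, -74753), Pow(Add(287819, 163163), -1)) = Mul(-575144, Pow(450982, -1)) = Mul(-575144, Rational(1, 450982)) = Rational(-287572, 225491)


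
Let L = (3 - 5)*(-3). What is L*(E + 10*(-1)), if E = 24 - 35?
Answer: -126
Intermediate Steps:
L = 6 (L = -2*(-3) = 6)
E = -11
L*(E + 10*(-1)) = 6*(-11 + 10*(-1)) = 6*(-11 - 10) = 6*(-21) = -126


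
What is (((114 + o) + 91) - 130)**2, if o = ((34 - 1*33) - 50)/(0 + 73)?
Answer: 29441476/5329 ≈ 5524.8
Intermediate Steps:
o = -49/73 (o = ((34 - 33) - 50)/73 = (1 - 50)*(1/73) = -49*1/73 = -49/73 ≈ -0.67123)
(((114 + o) + 91) - 130)**2 = (((114 - 49/73) + 91) - 130)**2 = ((8273/73 + 91) - 130)**2 = (14916/73 - 130)**2 = (5426/73)**2 = 29441476/5329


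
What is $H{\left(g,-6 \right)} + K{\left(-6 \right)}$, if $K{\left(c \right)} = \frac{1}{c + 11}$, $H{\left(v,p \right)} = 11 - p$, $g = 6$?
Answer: $\frac{86}{5} \approx 17.2$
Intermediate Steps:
$K{\left(c \right)} = \frac{1}{11 + c}$
$H{\left(g,-6 \right)} + K{\left(-6 \right)} = \left(11 - -6\right) + \frac{1}{11 - 6} = \left(11 + 6\right) + \frac{1}{5} = 17 + \frac{1}{5} = \frac{86}{5}$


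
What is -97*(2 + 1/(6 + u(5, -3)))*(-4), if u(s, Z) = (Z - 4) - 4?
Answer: 3492/5 ≈ 698.40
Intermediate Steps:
u(s, Z) = -8 + Z (u(s, Z) = (-4 + Z) - 4 = -8 + Z)
-97*(2 + 1/(6 + u(5, -3)))*(-4) = -97*(2 + 1/(6 + (-8 - 3)))*(-4) = -97*(2 + 1/(6 - 11))*(-4) = -97*(2 + 1/(-5))*(-4) = -97*(2 - ⅕)*(-4) = -873*(-4)/5 = -97*(-36/5) = 3492/5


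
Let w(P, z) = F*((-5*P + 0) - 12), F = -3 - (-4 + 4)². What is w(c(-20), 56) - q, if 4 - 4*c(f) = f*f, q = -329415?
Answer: 327966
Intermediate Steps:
c(f) = 1 - f²/4 (c(f) = 1 - f*f/4 = 1 - f²/4)
F = -3 (F = -3 - 1*0² = -3 - 1*0 = -3 + 0 = -3)
w(P, z) = 36 + 15*P (w(P, z) = -3*((-5*P + 0) - 12) = -3*(-5*P - 12) = -3*(-12 - 5*P) = 36 + 15*P)
w(c(-20), 56) - q = (36 + 15*(1 - ¼*(-20)²)) - 1*(-329415) = (36 + 15*(1 - ¼*400)) + 329415 = (36 + 15*(1 - 100)) + 329415 = (36 + 15*(-99)) + 329415 = (36 - 1485) + 329415 = -1449 + 329415 = 327966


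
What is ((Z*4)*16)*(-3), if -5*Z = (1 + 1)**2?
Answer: 768/5 ≈ 153.60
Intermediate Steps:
Z = -4/5 (Z = -(1 + 1)**2/5 = -1/5*2**2 = -1/5*4 = -4/5 ≈ -0.80000)
((Z*4)*16)*(-3) = (-4/5*4*16)*(-3) = -16/5*16*(-3) = -256/5*(-3) = 768/5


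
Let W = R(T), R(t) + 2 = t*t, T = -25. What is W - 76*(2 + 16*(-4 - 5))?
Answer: 11415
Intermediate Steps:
R(t) = -2 + t² (R(t) = -2 + t*t = -2 + t²)
W = 623 (W = -2 + (-25)² = -2 + 625 = 623)
W - 76*(2 + 16*(-4 - 5)) = 623 - 76*(2 + 16*(-4 - 5)) = 623 - 76*(2 + 16*(-9)) = 623 - 76*(2 - 144) = 623 - 76*(-142) = 623 + 10792 = 11415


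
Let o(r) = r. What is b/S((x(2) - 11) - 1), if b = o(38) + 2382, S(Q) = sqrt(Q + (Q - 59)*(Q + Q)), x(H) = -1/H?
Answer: 484*sqrt(71)/71 ≈ 57.440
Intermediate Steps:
S(Q) = sqrt(Q + 2*Q*(-59 + Q)) (S(Q) = sqrt(Q + (-59 + Q)*(2*Q)) = sqrt(Q + 2*Q*(-59 + Q)))
b = 2420 (b = 38 + 2382 = 2420)
b/S((x(2) - 11) - 1) = 2420/(sqrt(((-1/2 - 11) - 1)*(-117 + 2*((-1/2 - 11) - 1)))) = 2420/(sqrt((-23/2 - 1)*(-117 + 2*(-23/2 - 1)))) = 2420/(sqrt(-25*(-117 + 2*(-25/2))/2)) = 2420/(sqrt(-25*(-117 - 25)/2)) = 2420/(sqrt(-25/2*(-142))) = 2420/(sqrt(1775)) = 2420/((5*sqrt(71))) = 2420*(sqrt(71)/355) = 484*sqrt(71)/71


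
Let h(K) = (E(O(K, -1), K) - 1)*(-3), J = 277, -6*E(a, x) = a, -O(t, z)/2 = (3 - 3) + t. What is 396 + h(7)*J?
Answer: -712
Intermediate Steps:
O(t, z) = -2*t (O(t, z) = -2*((3 - 3) + t) = -2*(0 + t) = -2*t)
E(a, x) = -a/6
h(K) = 3 - K (h(K) = (-(-1)*K/3 - 1)*(-3) = (K/3 - 1)*(-3) = (-1 + K/3)*(-3) = 3 - K)
396 + h(7)*J = 396 + (3 - 1*7)*277 = 396 + (3 - 7)*277 = 396 - 4*277 = 396 - 1108 = -712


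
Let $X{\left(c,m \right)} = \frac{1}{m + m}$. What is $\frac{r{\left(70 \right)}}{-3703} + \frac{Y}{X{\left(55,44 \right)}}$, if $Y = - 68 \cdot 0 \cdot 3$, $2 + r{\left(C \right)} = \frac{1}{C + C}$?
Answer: $\frac{279}{518420} \approx 0.00053817$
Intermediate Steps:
$X{\left(c,m \right)} = \frac{1}{2 m}$
$r{\left(C \right)} = -2 + \frac{1}{2 C}$ ($r{\left(C \right)} = -2 + \frac{1}{C + C} = -2 + \frac{1}{2 C}$)
$Y = 0$ ($Y = \left(-68\right) 0 = 0$)
$\frac{r{\left(70 \right)}}{-3703} + \frac{Y}{X{\left(55,44 \right)}} = \frac{-2 + \frac{1}{2 \cdot 70}}{-3703} + \frac{0}{\frac{1}{2} \cdot \frac{1}{44}} = \left(-2 + \frac{1}{2} \cdot \frac{1}{70}\right) \left(- \frac{1}{3703}\right) + \frac{0}{\frac{1}{2} \cdot \frac{1}{44}} = \left(-2 + \frac{1}{140}\right) \left(- \frac{1}{3703}\right) + 0 \frac{1}{\frac{1}{88}} = \left(- \frac{279}{140}\right) \left(- \frac{1}{3703}\right) + 0 \cdot 88 = \frac{279}{518420} + 0 = \frac{279}{518420}$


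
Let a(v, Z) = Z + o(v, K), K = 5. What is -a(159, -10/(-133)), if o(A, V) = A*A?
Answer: -3362383/133 ≈ -25281.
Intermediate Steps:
o(A, V) = A**2
a(v, Z) = Z + v**2
-a(159, -10/(-133)) = -(-10/(-133) + 159**2) = -(-10*(-1/133) + 25281) = -(10/133 + 25281) = -1*3362383/133 = -3362383/133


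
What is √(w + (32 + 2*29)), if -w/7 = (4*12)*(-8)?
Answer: √2778 ≈ 52.707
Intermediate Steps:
w = 2688 (w = -7*4*12*(-8) = -336*(-8) = -7*(-384) = 2688)
√(w + (32 + 2*29)) = √(2688 + (32 + 2*29)) = √(2688 + (32 + 58)) = √(2688 + 90) = √2778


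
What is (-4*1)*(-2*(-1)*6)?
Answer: -48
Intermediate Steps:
(-4*1)*(-2*(-1)*6) = -8*6 = -4*12 = -48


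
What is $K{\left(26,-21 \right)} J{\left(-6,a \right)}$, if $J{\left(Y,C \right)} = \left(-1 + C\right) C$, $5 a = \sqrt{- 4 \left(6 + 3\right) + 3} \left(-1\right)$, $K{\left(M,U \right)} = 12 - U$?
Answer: $- \frac{1089}{25} + \frac{33 i \sqrt{33}}{5} \approx -43.56 + 37.914 i$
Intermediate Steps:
$a = - \frac{i \sqrt{33}}{5}$ ($a = \frac{\sqrt{- 4 \left(6 + 3\right) + 3} \left(-1\right)}{5} = \frac{\sqrt{\left(-4\right) 9 + 3} \left(-1\right)}{5} = \frac{\sqrt{-36 + 3} \left(-1\right)}{5} = \frac{\sqrt{-33} \left(-1\right)}{5} = \frac{i \sqrt{33} \left(-1\right)}{5} = \frac{\left(-1\right) i \sqrt{33}}{5} = - \frac{i \sqrt{33}}{5} \approx - 1.1489 i$)
$J{\left(Y,C \right)} = C \left(-1 + C\right)$
$K{\left(26,-21 \right)} J{\left(-6,a \right)} = \left(12 - -21\right) - \frac{i \sqrt{33}}{5} \left(-1 - \frac{i \sqrt{33}}{5}\right) = \left(12 + 21\right) \left(- \frac{i \sqrt{33} \left(-1 - \frac{i \sqrt{33}}{5}\right)}{5}\right) = 33 \left(- \frac{i \sqrt{33} \left(-1 - \frac{i \sqrt{33}}{5}\right)}{5}\right) = - \frac{33 i \sqrt{33} \left(-1 - \frac{i \sqrt{33}}{5}\right)}{5}$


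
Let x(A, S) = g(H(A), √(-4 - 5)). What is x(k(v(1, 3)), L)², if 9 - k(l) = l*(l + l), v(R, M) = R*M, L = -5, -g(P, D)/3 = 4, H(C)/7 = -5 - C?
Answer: 144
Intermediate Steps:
H(C) = -35 - 7*C (H(C) = 7*(-5 - C) = -35 - 7*C)
g(P, D) = -12 (g(P, D) = -3*4 = -12)
v(R, M) = M*R
k(l) = 9 - 2*l² (k(l) = 9 - l*(l + l) = 9 - l*2*l = 9 - 2*l²)
x(A, S) = -12
x(k(v(1, 3)), L)² = (-12)² = 144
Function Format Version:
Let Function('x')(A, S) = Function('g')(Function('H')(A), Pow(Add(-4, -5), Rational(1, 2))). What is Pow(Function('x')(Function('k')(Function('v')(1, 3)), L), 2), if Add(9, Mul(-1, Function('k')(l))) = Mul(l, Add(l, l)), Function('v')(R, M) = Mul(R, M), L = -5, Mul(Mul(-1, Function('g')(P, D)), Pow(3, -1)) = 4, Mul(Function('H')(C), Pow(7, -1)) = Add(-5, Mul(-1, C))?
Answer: 144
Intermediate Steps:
Function('H')(C) = Add(-35, Mul(-7, C)) (Function('H')(C) = Mul(7, Add(-5, Mul(-1, C))) = Add(-35, Mul(-7, C)))
Function('g')(P, D) = -12 (Function('g')(P, D) = Mul(-3, 4) = -12)
Function('v')(R, M) = Mul(M, R)
Function('k')(l) = Add(9, Mul(-2, Pow(l, 2))) (Function('k')(l) = Add(9, Mul(-1, Mul(l, Add(l, l)))) = Add(9, Mul(-1, Mul(l, Mul(2, l)))) = Add(9, Mul(-1, Mul(2, Pow(l, 2)))) = Add(9, Mul(-2, Pow(l, 2))))
Function('x')(A, S) = -12
Pow(Function('x')(Function('k')(Function('v')(1, 3)), L), 2) = Pow(-12, 2) = 144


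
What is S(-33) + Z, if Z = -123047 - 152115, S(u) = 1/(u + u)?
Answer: -18160693/66 ≈ -2.7516e+5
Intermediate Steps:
S(u) = 1/(2*u)
Z = -275162
S(-33) + Z = (1/2)/(-33) - 275162 = (1/2)*(-1/33) - 275162 = -1/66 - 275162 = -18160693/66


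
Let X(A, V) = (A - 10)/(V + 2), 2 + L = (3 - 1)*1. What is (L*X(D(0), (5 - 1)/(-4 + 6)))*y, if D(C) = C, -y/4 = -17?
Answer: 0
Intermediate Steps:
y = 68 (y = -4*(-17) = 68)
L = 0 (L = -2 + (3 - 1)*1 = -2 + 2*1 = -2 + 2 = 0)
X(A, V) = (-10 + A)/(2 + V)
(L*X(D(0), (5 - 1)/(-4 + 6)))*y = (0*((-10 + 0)/(2 + (5 - 1)/(-4 + 6))))*68 = (0*(-10/(2 + 4/2)))*68 = (0*(-10/(2 + 4*(1/2))))*68 = (0*(-10/(2 + 2)))*68 = (0*(-10/4))*68 = (0*((1/4)*(-10)))*68 = (0*(-5/2))*68 = 0*68 = 0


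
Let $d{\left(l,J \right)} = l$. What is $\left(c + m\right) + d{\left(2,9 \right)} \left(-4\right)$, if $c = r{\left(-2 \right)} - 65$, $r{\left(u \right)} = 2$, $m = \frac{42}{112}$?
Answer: $- \frac{565}{8} \approx -70.625$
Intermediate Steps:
$m = \frac{3}{8}$ ($m = 42 \cdot \frac{1}{112} = \frac{3}{8} \approx 0.375$)
$c = -63$ ($c = 2 - 65 = -63$)
$\left(c + m\right) + d{\left(2,9 \right)} \left(-4\right) = \left(-63 + \frac{3}{8}\right) + 2 \left(-4\right) = - \frac{501}{8} - 8 = - \frac{565}{8}$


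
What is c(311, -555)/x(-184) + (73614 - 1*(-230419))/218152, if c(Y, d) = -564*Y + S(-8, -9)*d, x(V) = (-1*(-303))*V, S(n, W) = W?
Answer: 1127614833/253383548 ≈ 4.4502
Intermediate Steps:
x(V) = 303*V
c(Y, d) = -564*Y - 9*d
c(311, -555)/x(-184) + (73614 - 1*(-230419))/218152 = (-564*311 - 9*(-555))/((303*(-184))) + (73614 - 1*(-230419))/218152 = (-175404 + 4995)/(-55752) + (73614 + 230419)*(1/218152) = -170409*(-1/55752) + 304033*(1/218152) = 56803/18584 + 304033/218152 = 1127614833/253383548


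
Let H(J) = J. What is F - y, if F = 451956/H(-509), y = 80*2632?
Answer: -107626996/509 ≈ -2.1145e+5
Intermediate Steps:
y = 210560
F = -451956/509 (F = 451956/(-509) = 451956*(-1/509) = -451956/509 ≈ -887.93)
F - y = -451956/509 - 1*210560 = -451956/509 - 210560 = -107626996/509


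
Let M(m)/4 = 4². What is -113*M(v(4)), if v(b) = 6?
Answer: -7232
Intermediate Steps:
M(m) = 64 (M(m) = 4*4² = 4*16 = 64)
-113*M(v(4)) = -113*64 = -7232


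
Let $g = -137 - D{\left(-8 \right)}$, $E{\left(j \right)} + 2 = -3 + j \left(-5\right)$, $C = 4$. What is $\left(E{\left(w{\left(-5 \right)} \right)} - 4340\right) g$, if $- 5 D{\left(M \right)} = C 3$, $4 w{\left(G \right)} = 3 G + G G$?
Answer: $\frac{1173039}{2} \approx 5.8652 \cdot 10^{5}$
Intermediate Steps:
$w{\left(G \right)} = \frac{G^{2}}{4} + \frac{3 G}{4}$ ($w{\left(G \right)} = \frac{3 G + G G}{4} = \frac{3 G + G^{2}}{4} = \frac{G^{2} + 3 G}{4} = \frac{G^{2}}{4} + \frac{3 G}{4}$)
$E{\left(j \right)} = -5 - 5 j$ ($E{\left(j \right)} = -2 + \left(-3 + j \left(-5\right)\right) = -2 - \left(3 + 5 j\right) = -5 - 5 j$)
$D{\left(M \right)} = - \frac{12}{5}$ ($D{\left(M \right)} = - \frac{4 \cdot 3}{5} = \left(- \frac{1}{5}\right) 12 = - \frac{12}{5}$)
$g = - \frac{673}{5}$ ($g = -137 - - \frac{12}{5} = -137 + \frac{12}{5} = - \frac{673}{5} \approx -134.6$)
$\left(E{\left(w{\left(-5 \right)} \right)} - 4340\right) g = \left(\left(-5 - 5 \cdot \frac{1}{4} \left(-5\right) \left(3 - 5\right)\right) - 4340\right) \left(- \frac{673}{5}\right) = \left(\left(-5 - 5 \cdot \frac{1}{4} \left(-5\right) \left(-2\right)\right) - 4340\right) \left(- \frac{673}{5}\right) = \left(\left(-5 - \frac{25}{2}\right) - 4340\right) \left(- \frac{673}{5}\right) = \left(- \frac{35}{2} - 4340\right) \left(- \frac{673}{5}\right) = \left(- \frac{8715}{2}\right) \left(- \frac{673}{5}\right) = \frac{1173039}{2}$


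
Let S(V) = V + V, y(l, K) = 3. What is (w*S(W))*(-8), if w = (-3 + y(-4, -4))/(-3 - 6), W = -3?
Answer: 0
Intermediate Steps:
S(V) = 2*V
w = 0 (w = (-3 + 3)/(-3 - 6) = 0/(-9) = 0*(-⅑) = 0)
(w*S(W))*(-8) = (0*(2*(-3)))*(-8) = (0*(-6))*(-8) = 0*(-8) = 0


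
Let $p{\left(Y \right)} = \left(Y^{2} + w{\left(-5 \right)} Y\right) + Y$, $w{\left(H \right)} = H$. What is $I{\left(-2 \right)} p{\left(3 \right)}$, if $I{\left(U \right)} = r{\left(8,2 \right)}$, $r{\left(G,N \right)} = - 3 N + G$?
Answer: $-6$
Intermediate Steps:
$p{\left(Y \right)} = Y^{2} - 4 Y$ ($p{\left(Y \right)} = \left(Y^{2} - 5 Y\right) + Y = Y^{2} - 4 Y$)
$r{\left(G,N \right)} = G - 3 N$
$I{\left(U \right)} = 2$ ($I{\left(U \right)} = 8 - 6 = 2$)
$I{\left(-2 \right)} p{\left(3 \right)} = 2 \cdot 3 \left(-4 + 3\right) = 2 \cdot 3 \left(-1\right) = 2 \left(-3\right) = -6$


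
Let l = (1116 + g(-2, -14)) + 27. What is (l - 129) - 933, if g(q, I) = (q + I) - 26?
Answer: 39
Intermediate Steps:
g(q, I) = -26 + I + q (g(q, I) = (I + q) - 26 = -26 + I + q)
l = 1101 (l = (1116 + (-26 - 14 - 2)) + 27 = (1116 - 42) + 27 = 1074 + 27 = 1101)
(l - 129) - 933 = (1101 - 129) - 933 = 972 - 933 = 39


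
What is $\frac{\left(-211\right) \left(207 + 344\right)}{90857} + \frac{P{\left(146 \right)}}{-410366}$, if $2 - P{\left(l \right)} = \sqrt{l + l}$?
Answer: $- \frac{822581780}{642838339} + \frac{\sqrt{73}}{205183} \approx -1.2796$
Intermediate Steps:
$P{\left(l \right)} = 2 - \sqrt{2} \sqrt{l}$ ($P{\left(l \right)} = 2 - \sqrt{l + l} = 2 - \sqrt{2 l} = 2 - \sqrt{2} \sqrt{l}$)
$\frac{\left(-211\right) \left(207 + 344\right)}{90857} + \frac{P{\left(146 \right)}}{-410366} = \frac{\left(-211\right) \left(207 + 344\right)}{90857} + \frac{2 - \sqrt{2} \sqrt{146}}{-410366} = \left(-211\right) 551 \cdot \frac{1}{90857} + \left(2 - 2 \sqrt{73}\right) \left(- \frac{1}{410366}\right) = \left(-116261\right) \frac{1}{90857} - \left(\frac{1}{205183} - \frac{\sqrt{73}}{205183}\right) = - \frac{4009}{3133} - \left(\frac{1}{205183} - \frac{\sqrt{73}}{205183}\right) = - \frac{822581780}{642838339} + \frac{\sqrt{73}}{205183}$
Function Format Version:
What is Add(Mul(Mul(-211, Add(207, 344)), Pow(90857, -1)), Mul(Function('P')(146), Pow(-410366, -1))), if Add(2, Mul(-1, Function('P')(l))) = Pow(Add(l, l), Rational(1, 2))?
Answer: Add(Rational(-822581780, 642838339), Mul(Rational(1, 205183), Pow(73, Rational(1, 2)))) ≈ -1.2796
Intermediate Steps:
Function('P')(l) = Add(2, Mul(-1, Pow(2, Rational(1, 2)), Pow(l, Rational(1, 2)))) (Function('P')(l) = Add(2, Mul(-1, Pow(Add(l, l), Rational(1, 2)))) = Add(2, Mul(-1, Pow(Mul(2, l), Rational(1, 2)))) = Add(2, Mul(-1, Mul(Pow(2, Rational(1, 2)), Pow(l, Rational(1, 2))))) = Add(2, Mul(-1, Pow(2, Rational(1, 2)), Pow(l, Rational(1, 2)))))
Add(Mul(Mul(-211, Add(207, 344)), Pow(90857, -1)), Mul(Function('P')(146), Pow(-410366, -1))) = Add(Mul(Mul(-211, Add(207, 344)), Pow(90857, -1)), Mul(Add(2, Mul(-1, Pow(2, Rational(1, 2)), Pow(146, Rational(1, 2)))), Pow(-410366, -1))) = Add(Mul(Mul(-211, 551), Rational(1, 90857)), Mul(Add(2, Mul(-2, Pow(73, Rational(1, 2)))), Rational(-1, 410366))) = Add(Mul(-116261, Rational(1, 90857)), Add(Rational(-1, 205183), Mul(Rational(1, 205183), Pow(73, Rational(1, 2))))) = Add(Rational(-4009, 3133), Add(Rational(-1, 205183), Mul(Rational(1, 205183), Pow(73, Rational(1, 2))))) = Add(Rational(-822581780, 642838339), Mul(Rational(1, 205183), Pow(73, Rational(1, 2))))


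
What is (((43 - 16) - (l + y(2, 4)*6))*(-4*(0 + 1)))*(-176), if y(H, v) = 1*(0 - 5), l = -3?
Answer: 42240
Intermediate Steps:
y(H, v) = -5 (y(H, v) = 1*(-5) = -5)
(((43 - 16) - (l + y(2, 4)*6))*(-4*(0 + 1)))*(-176) = (((43 - 16) - (-3 - 5*6))*(-4*(0 + 1)))*(-176) = ((27 - (-3 - 30))*(-4*1))*(-176) = ((27 - 1*(-33))*(-4))*(-176) = ((27 + 33)*(-4))*(-176) = (60*(-4))*(-176) = -240*(-176) = 42240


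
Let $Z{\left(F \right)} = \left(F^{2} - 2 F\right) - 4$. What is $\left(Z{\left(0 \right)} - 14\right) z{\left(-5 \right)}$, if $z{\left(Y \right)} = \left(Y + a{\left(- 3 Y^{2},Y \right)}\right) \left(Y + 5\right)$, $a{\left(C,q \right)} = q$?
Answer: $0$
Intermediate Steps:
$Z{\left(F \right)} = -4 + F^{2} - 2 F$
$z{\left(Y \right)} = 2 Y \left(5 + Y\right)$ ($z{\left(Y \right)} = \left(Y + Y\right) \left(Y + 5\right) = 2 Y \left(5 + Y\right)$)
$\left(Z{\left(0 \right)} - 14\right) z{\left(-5 \right)} = \left(\left(-4 + 0^{2} - 0\right) - 14\right) 2 \left(-5\right) \left(5 - 5\right) = \left(\left(-4 + 0 + 0\right) - 14\right) 2 \left(-5\right) 0 = \left(-4 - 14\right) 0 = \left(-18\right) 0 = 0$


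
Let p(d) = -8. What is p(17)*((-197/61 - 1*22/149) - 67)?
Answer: 5117264/9089 ≈ 563.02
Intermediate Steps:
p(17)*((-197/61 - 1*22/149) - 67) = -8*((-197/61 - 1*22/149) - 67) = -8*((-197*1/61 - 22*1/149) - 67) = -8*((-197/61 - 22/149) - 67) = -8*(-30695/9089 - 67) = -8*(-639658/9089) = 5117264/9089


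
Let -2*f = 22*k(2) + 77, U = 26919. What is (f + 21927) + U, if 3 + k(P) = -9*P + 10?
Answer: 97857/2 ≈ 48929.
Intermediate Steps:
k(P) = 7 - 9*P (k(P) = -3 + (-9*P + 10) = -3 + (10 - 9*P) = 7 - 9*P)
f = 165/2 (f = -(22*(7 - 9*2) + 77)/2 = -(22*(7 - 18) + 77)/2 = -(22*(-11) + 77)/2 = -(-242 + 77)/2 = -½*(-165) = 165/2 ≈ 82.500)
(f + 21927) + U = (165/2 + 21927) + 26919 = 44019/2 + 26919 = 97857/2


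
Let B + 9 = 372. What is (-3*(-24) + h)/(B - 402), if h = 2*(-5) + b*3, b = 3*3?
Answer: -89/39 ≈ -2.2821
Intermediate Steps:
B = 363 (B = -9 + 372 = 363)
b = 9
h = 17 (h = 2*(-5) + 9*3 = -10 + 27 = 17)
(-3*(-24) + h)/(B - 402) = (-3*(-24) + 17)/(363 - 402) = (72 + 17)/(-39) = 89*(-1/39) = -89/39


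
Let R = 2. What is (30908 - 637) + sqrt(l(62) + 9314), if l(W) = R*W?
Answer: 30271 + 11*sqrt(78) ≈ 30368.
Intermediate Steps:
l(W) = 2*W
(30908 - 637) + sqrt(l(62) + 9314) = (30908 - 637) + sqrt(2*62 + 9314) = 30271 + sqrt(124 + 9314) = 30271 + sqrt(9438) = 30271 + 11*sqrt(78)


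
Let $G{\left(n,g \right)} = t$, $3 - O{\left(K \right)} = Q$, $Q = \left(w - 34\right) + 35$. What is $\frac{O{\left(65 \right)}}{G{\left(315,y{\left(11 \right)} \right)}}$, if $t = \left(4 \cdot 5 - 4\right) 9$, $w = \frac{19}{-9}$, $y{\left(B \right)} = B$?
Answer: $\frac{37}{1296} \approx 0.028549$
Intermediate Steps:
$w = - \frac{19}{9}$ ($w = 19 \left(- \frac{1}{9}\right) = - \frac{19}{9} \approx -2.1111$)
$Q = - \frac{10}{9}$ ($Q = \left(- \frac{19}{9} - 34\right) + 35 = - \frac{325}{9} + 35 = - \frac{10}{9} \approx -1.1111$)
$O{\left(K \right)} = \frac{37}{9}$ ($O{\left(K \right)} = 3 - - \frac{10}{9} = 3 + \frac{10}{9} = \frac{37}{9}$)
$t = 144$ ($t = \left(20 - 4\right) 9 = 16 \cdot 9 = 144$)
$G{\left(n,g \right)} = 144$
$\frac{O{\left(65 \right)}}{G{\left(315,y{\left(11 \right)} \right)}} = \frac{37}{9 \cdot 144} = \frac{37}{9} \cdot \frac{1}{144} = \frac{37}{1296}$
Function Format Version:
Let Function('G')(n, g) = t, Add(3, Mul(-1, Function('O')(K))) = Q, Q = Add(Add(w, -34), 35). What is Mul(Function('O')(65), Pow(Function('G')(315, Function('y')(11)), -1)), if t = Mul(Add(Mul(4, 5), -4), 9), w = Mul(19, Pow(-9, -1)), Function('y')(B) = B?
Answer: Rational(37, 1296) ≈ 0.028549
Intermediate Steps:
w = Rational(-19, 9) (w = Mul(19, Rational(-1, 9)) = Rational(-19, 9) ≈ -2.1111)
Q = Rational(-10, 9) (Q = Add(Add(Rational(-19, 9), -34), 35) = Add(Rational(-325, 9), 35) = Rational(-10, 9) ≈ -1.1111)
Function('O')(K) = Rational(37, 9) (Function('O')(K) = Add(3, Mul(-1, Rational(-10, 9))) = Add(3, Rational(10, 9)) = Rational(37, 9))
t = 144 (t = Mul(Add(20, -4), 9) = Mul(16, 9) = 144)
Function('G')(n, g) = 144
Mul(Function('O')(65), Pow(Function('G')(315, Function('y')(11)), -1)) = Mul(Rational(37, 9), Pow(144, -1)) = Mul(Rational(37, 9), Rational(1, 144)) = Rational(37, 1296)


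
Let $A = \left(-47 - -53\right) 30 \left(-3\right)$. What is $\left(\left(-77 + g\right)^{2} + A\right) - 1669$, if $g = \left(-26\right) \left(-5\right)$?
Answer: $600$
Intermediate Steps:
$g = 130$
$A = -540$ ($A = \left(-47 + 53\right) \left(-90\right) = 6 \left(-90\right) = -540$)
$\left(\left(-77 + g\right)^{2} + A\right) - 1669 = \left(\left(-77 + 130\right)^{2} - 540\right) - 1669 = \left(53^{2} - 540\right) - 1669 = \left(2809 - 540\right) - 1669 = 2269 - 1669 = 600$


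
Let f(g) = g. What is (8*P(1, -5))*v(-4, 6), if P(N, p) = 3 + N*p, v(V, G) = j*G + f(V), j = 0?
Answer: 64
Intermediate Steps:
v(V, G) = V (v(V, G) = 0*G + V = 0 + V = V)
(8*P(1, -5))*v(-4, 6) = (8*(3 + 1*(-5)))*(-4) = (8*(3 - 5))*(-4) = (8*(-2))*(-4) = -16*(-4) = 64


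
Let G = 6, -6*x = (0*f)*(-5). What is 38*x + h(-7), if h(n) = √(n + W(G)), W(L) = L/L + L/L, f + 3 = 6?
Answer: I*√5 ≈ 2.2361*I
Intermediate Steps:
f = 3 (f = -3 + 6 = 3)
x = 0 (x = -0*3*(-5)/6 = -0*(-5) = -⅙*0 = 0)
W(L) = 2 (W(L) = 1 + 1 = 2)
h(n) = √(2 + n) (h(n) = √(n + 2) = √(2 + n))
38*x + h(-7) = 38*0 + √(2 - 7) = 0 + √(-5) = 0 + I*√5 = I*√5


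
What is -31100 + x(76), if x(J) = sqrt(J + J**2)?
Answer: -31100 + 2*sqrt(1463) ≈ -31024.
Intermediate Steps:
-31100 + x(76) = -31100 + sqrt(76*(1 + 76)) = -31100 + sqrt(76*77) = -31100 + sqrt(5852) = -31100 + 2*sqrt(1463)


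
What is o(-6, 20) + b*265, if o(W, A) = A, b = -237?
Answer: -62785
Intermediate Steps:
o(-6, 20) + b*265 = 20 - 237*265 = 20 - 62805 = -62785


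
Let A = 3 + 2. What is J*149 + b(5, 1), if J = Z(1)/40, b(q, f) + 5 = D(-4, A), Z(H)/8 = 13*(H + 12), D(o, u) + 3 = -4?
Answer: 25121/5 ≈ 5024.2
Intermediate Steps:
A = 5
D(o, u) = -7 (D(o, u) = -3 - 4 = -7)
Z(H) = 1248 + 104*H (Z(H) = 8*(13*(H + 12)) = 8*(13*(12 + H)) = 8*(156 + 13*H) = 1248 + 104*H)
b(q, f) = -12 (b(q, f) = -5 - 7 = -12)
J = 169/5 (J = (1248 + 104*1)/40 = (1248 + 104)*(1/40) = 1352*(1/40) = 169/5 ≈ 33.800)
J*149 + b(5, 1) = (169/5)*149 - 12 = 25181/5 - 12 = 25121/5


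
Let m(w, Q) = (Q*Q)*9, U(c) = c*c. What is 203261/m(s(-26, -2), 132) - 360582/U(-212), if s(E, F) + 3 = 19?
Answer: -2963104033/440496144 ≈ -6.7267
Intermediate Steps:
s(E, F) = 16 (s(E, F) = -3 + 19 = 16)
U(c) = c²
m(w, Q) = 9*Q² (m(w, Q) = Q²*9 = 9*Q²)
203261/m(s(-26, -2), 132) - 360582/U(-212) = 203261/((9*132²)) - 360582/((-212)²) = 203261/((9*17424)) - 360582/44944 = 203261/156816 - 360582*1/44944 = 203261*(1/156816) - 180291/22472 = 203261/156816 - 180291/22472 = -2963104033/440496144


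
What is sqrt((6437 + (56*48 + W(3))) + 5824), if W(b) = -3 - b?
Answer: sqrt(14943) ≈ 122.24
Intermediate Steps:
sqrt((6437 + (56*48 + W(3))) + 5824) = sqrt((6437 + (56*48 + (-3 - 1*3))) + 5824) = sqrt((6437 + (2688 + (-3 - 3))) + 5824) = sqrt((6437 + (2688 - 6)) + 5824) = sqrt((6437 + 2682) + 5824) = sqrt(9119 + 5824) = sqrt(14943)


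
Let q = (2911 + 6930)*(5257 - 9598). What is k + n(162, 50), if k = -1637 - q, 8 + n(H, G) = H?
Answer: 42718298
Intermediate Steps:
n(H, G) = -8 + H
q = -42719781 (q = 9841*(-4341) = -42719781)
k = 42718144 (k = -1637 - 1*(-42719781) = -1637 + 42719781 = 42718144)
k + n(162, 50) = 42718144 + (-8 + 162) = 42718144 + 154 = 42718298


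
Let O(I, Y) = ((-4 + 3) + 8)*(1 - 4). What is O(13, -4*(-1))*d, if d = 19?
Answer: -399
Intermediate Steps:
O(I, Y) = -21 (O(I, Y) = (-1 + 8)*(-3) = 7*(-3) = -21)
O(13, -4*(-1))*d = -21*19 = -399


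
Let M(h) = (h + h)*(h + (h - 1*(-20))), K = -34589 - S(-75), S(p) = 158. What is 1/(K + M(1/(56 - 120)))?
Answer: -1024/35581567 ≈ -2.8779e-5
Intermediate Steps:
K = -34747 (K = -34589 - 1*158 = -34589 - 158 = -34747)
M(h) = 2*h*(20 + 2*h) (M(h) = (2*h)*(h + (h + 20)) = (2*h)*(h + (20 + h)) = (2*h)*(20 + 2*h) = 2*h*(20 + 2*h))
1/(K + M(1/(56 - 120))) = 1/(-34747 + 4*(10 + 1/(56 - 120))/(56 - 120)) = 1/(-34747 + 4*(10 + 1/(-64))/(-64)) = 1/(-34747 + 4*(-1/64)*(10 - 1/64)) = 1/(-34747 + 4*(-1/64)*(639/64)) = 1/(-34747 - 639/1024) = 1/(-35581567/1024) = -1024/35581567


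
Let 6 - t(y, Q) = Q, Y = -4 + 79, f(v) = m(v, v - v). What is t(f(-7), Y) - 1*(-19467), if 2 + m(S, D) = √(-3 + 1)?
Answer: 19398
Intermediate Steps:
m(S, D) = -2 + I*√2 (m(S, D) = -2 + √(-3 + 1) = -2 + √(-2) = -2 + I*√2)
f(v) = -2 + I*√2
Y = 75
t(y, Q) = 6 - Q
t(f(-7), Y) - 1*(-19467) = (6 - 1*75) - 1*(-19467) = (6 - 75) + 19467 = -69 + 19467 = 19398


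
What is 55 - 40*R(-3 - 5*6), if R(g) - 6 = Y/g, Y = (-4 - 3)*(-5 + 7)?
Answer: -6665/33 ≈ -201.97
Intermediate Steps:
Y = -14 (Y = -7*2 = -14)
R(g) = 6 - 14/g
55 - 40*R(-3 - 5*6) = 55 - 40*(6 - 14/(-3 - 5*6)) = 55 - 40*(6 - 14/(-3 - 30)) = 55 - 40*(6 - 14/(-33)) = 55 - 40*(6 - 14*(-1/33)) = 55 - 40*(6 + 14/33) = 55 - 40*212/33 = 55 - 8480/33 = -6665/33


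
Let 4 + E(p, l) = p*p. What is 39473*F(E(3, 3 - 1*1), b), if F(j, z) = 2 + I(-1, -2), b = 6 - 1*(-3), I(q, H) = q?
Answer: 39473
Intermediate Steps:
E(p, l) = -4 + p**2 (E(p, l) = -4 + p*p = -4 + p**2)
b = 9 (b = 6 + 3 = 9)
F(j, z) = 1 (F(j, z) = 2 - 1 = 1)
39473*F(E(3, 3 - 1*1), b) = 39473*1 = 39473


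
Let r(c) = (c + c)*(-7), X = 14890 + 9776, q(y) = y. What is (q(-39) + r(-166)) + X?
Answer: 26951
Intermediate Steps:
X = 24666
r(c) = -14*c (r(c) = (2*c)*(-7) = -14*c)
(q(-39) + r(-166)) + X = (-39 - 14*(-166)) + 24666 = (-39 + 2324) + 24666 = 2285 + 24666 = 26951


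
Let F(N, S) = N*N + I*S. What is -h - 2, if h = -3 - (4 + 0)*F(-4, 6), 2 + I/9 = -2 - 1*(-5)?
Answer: 281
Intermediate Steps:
I = 9 (I = -18 + 9*(-2 - 1*(-5)) = -18 + 9*(-2 + 5) = -18 + 9*3 = -18 + 27 = 9)
F(N, S) = N² + 9*S (F(N, S) = N*N + 9*S = N² + 9*S)
h = -283 (h = -3 - (4 + 0)*((-4)² + 9*6) = -3 - 4*(16 + 54) = -3 - 4*70 = -3 - 1*280 = -3 - 280 = -283)
-h - 2 = -1*(-283) - 2 = 283 - 2 = 281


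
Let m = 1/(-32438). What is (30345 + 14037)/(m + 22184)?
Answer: 479887772/239868197 ≈ 2.0006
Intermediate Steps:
m = -1/32438 ≈ -3.0828e-5
(30345 + 14037)/(m + 22184) = (30345 + 14037)/(-1/32438 + 22184) = 44382/(719604591/32438) = 44382*(32438/719604591) = 479887772/239868197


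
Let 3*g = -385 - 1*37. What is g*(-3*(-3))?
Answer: -1266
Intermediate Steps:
g = -422/3 (g = (-385 - 1*37)/3 = (-385 - 37)/3 = (1/3)*(-422) = -422/3 ≈ -140.67)
g*(-3*(-3)) = -(-422)*(-3) = -422/3*9 = -1266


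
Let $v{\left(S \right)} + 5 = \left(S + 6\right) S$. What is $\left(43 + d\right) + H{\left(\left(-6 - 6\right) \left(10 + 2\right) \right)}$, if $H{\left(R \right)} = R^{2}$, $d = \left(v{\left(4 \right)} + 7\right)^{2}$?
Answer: $22543$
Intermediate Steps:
$v{\left(S \right)} = -5 + S \left(6 + S\right)$ ($v{\left(S \right)} = -5 + \left(S + 6\right) S = -5 + \left(6 + S\right) S = -5 + S \left(6 + S\right)$)
$d = 1764$ ($d = \left(\left(-5 + 4^{2} + 6 \cdot 4\right) + 7\right)^{2} = \left(\left(-5 + 16 + 24\right) + 7\right)^{2} = \left(35 + 7\right)^{2} = 42^{2} = 1764$)
$\left(43 + d\right) + H{\left(\left(-6 - 6\right) \left(10 + 2\right) \right)} = \left(43 + 1764\right) + \left(\left(-6 - 6\right) \left(10 + 2\right)\right)^{2} = 1807 + \left(\left(-12\right) 12\right)^{2} = 1807 + \left(-144\right)^{2} = 1807 + 20736 = 22543$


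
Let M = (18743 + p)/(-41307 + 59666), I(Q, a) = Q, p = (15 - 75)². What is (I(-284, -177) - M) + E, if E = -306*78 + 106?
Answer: -441482857/18359 ≈ -24047.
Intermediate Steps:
p = 3600 (p = (-60)² = 3600)
M = 22343/18359 (M = (18743 + 3600)/(-41307 + 59666) = 22343/18359 ≈ 1.2170)
E = -23762 (E = -23868 + 106 = -23762)
(I(-284, -177) - M) + E = (-284 - 1*22343/18359) - 23762 = (-284 - 22343/18359) - 23762 = -5236299/18359 - 23762 = -441482857/18359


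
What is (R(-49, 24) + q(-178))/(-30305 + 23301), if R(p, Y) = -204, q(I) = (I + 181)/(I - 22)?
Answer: 40803/1400800 ≈ 0.029128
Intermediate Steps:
q(I) = (181 + I)/(-22 + I)
(R(-49, 24) + q(-178))/(-30305 + 23301) = (-204 + (181 - 178)/(-22 - 178))/(-30305 + 23301) = (-204 + 3/(-200))/(-7004) = (-204 - 1/200*3)*(-1/7004) = (-204 - 3/200)*(-1/7004) = -40803/200*(-1/7004) = 40803/1400800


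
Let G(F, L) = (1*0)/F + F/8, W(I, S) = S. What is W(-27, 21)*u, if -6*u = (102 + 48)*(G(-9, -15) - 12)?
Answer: 55125/8 ≈ 6890.6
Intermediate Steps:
G(F, L) = F/8 (G(F, L) = 0/F + F*(⅛) = 0 + F/8 = F/8)
u = 2625/8 (u = -(102 + 48)*((⅛)*(-9) - 12)/6 = -25*(-9/8 - 12) = -25*(-105)/8 = -⅙*(-7875/4) = 2625/8 ≈ 328.13)
W(-27, 21)*u = 21*(2625/8) = 55125/8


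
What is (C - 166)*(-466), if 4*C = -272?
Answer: 109044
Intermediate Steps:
C = -68 (C = (1/4)*(-272) = -68)
(C - 166)*(-466) = (-68 - 166)*(-466) = -234*(-466) = 109044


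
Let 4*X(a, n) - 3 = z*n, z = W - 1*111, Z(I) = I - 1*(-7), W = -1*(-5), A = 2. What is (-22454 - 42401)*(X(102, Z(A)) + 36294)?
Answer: -9353712375/4 ≈ -2.3384e+9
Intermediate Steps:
W = 5
Z(I) = 7 + I (Z(I) = I + 7 = 7 + I)
z = -106 (z = 5 - 1*111 = 5 - 111 = -106)
X(a, n) = ¾ - 53*n/2 (X(a, n) = ¾ + (-106*n)/4 = ¾ - 53*n/2)
(-22454 - 42401)*(X(102, Z(A)) + 36294) = (-22454 - 42401)*((¾ - 53*(7 + 2)/2) + 36294) = -64855*((¾ - 53/2*9) + 36294) = -64855*((¾ - 477/2) + 36294) = -64855*(-951/4 + 36294) = -64855*144225/4 = -9353712375/4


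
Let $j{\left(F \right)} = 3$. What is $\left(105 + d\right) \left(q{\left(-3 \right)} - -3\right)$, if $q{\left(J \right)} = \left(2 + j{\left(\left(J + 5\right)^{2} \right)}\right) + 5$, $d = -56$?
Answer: $637$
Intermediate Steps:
$q{\left(J \right)} = 10$ ($q{\left(J \right)} = \left(2 + 3\right) + 5 = 5 + 5 = 10$)
$\left(105 + d\right) \left(q{\left(-3 \right)} - -3\right) = \left(105 - 56\right) \left(10 - -3\right) = 49 \left(10 + 3\right) = 49 \cdot 13 = 637$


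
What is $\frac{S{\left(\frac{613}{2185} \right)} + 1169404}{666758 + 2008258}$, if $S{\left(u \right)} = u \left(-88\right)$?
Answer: $\frac{212924483}{487075830} \approx 0.43715$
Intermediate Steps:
$S{\left(u \right)} = - 88 u$
$\frac{S{\left(\frac{613}{2185} \right)} + 1169404}{666758 + 2008258} = \frac{- 88 \cdot \frac{613}{2185} + 1169404}{666758 + 2008258} = \frac{- 88 \cdot 613 \cdot \frac{1}{2185} + 1169404}{2675016} = \left(\left(-88\right) \frac{613}{2185} + 1169404\right) \frac{1}{2675016} = \left(- \frac{53944}{2185} + 1169404\right) \frac{1}{2675016} = \frac{2555093796}{2185} \cdot \frac{1}{2675016} = \frac{212924483}{487075830}$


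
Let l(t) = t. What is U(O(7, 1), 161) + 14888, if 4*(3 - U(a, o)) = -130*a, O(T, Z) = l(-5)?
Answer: 29457/2 ≈ 14729.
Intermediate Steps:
O(T, Z) = -5
U(a, o) = 3 + 65*a/2 (U(a, o) = 3 - (-65)*a/2 = 3 + 65*a/2)
U(O(7, 1), 161) + 14888 = (3 + (65/2)*(-5)) + 14888 = (3 - 325/2) + 14888 = -319/2 + 14888 = 29457/2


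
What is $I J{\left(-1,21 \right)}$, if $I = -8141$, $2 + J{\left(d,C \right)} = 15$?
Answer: $-105833$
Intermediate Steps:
$J{\left(d,C \right)} = 13$ ($J{\left(d,C \right)} = -2 + 15 = 13$)
$I J{\left(-1,21 \right)} = \left(-8141\right) 13 = -105833$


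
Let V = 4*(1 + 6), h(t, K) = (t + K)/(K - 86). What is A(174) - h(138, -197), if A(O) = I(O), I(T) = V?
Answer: 7865/283 ≈ 27.792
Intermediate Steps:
h(t, K) = (K + t)/(-86 + K)
V = 28 (V = 4*7 = 28)
I(T) = 28
A(O) = 28
A(174) - h(138, -197) = 28 - (-197 + 138)/(-86 - 197) = 28 - (-59)/(-283) = 28 - (-1)*(-59)/283 = 28 - 1*59/283 = 28 - 59/283 = 7865/283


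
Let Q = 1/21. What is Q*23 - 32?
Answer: -649/21 ≈ -30.905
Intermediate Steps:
Q = 1/21 ≈ 0.047619
Q*23 - 32 = (1/21)*23 - 32 = 23/21 - 32 = -649/21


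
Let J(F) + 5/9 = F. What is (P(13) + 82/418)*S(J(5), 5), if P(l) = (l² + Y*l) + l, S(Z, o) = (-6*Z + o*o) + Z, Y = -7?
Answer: 476500/1881 ≈ 253.32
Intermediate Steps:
J(F) = -5/9 + F
S(Z, o) = o² - 5*Z (S(Z, o) = (-6*Z + o²) + Z = (o² - 6*Z) + Z = o² - 5*Z)
P(l) = l² - 6*l (P(l) = (l² - 7*l) + l = l² - 6*l)
(P(13) + 82/418)*S(J(5), 5) = (13*(-6 + 13) + 82/418)*(5² - 5*(-5/9 + 5)) = (13*7 + 82*(1/418))*(25 - 5*40/9) = (91 + 41/209)*(25 - 200/9) = (19060/209)*(25/9) = 476500/1881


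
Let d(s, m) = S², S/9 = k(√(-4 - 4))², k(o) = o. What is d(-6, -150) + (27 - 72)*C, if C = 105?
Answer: 459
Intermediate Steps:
S = -72 (S = 9*(√(-4 - 4))² = 9*(√(-8))² = 9*(2*I*√2)² = 9*(-8) = -72)
d(s, m) = 5184 (d(s, m) = (-72)² = 5184)
d(-6, -150) + (27 - 72)*C = 5184 + (27 - 72)*105 = 5184 - 45*105 = 5184 - 4725 = 459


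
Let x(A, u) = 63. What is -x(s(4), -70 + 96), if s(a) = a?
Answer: -63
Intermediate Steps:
-x(s(4), -70 + 96) = -1*63 = -63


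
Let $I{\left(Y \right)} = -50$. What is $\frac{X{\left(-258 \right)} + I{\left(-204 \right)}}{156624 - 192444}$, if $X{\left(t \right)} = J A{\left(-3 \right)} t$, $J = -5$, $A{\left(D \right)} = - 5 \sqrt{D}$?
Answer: $\frac{5}{3582} + \frac{215 i \sqrt{3}}{1194} \approx 0.0013959 + 0.31189 i$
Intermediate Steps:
$X{\left(t \right)} = 25 i t \sqrt{3}$ ($X{\left(t \right)} = - 5 \left(- 5 \sqrt{-3}\right) t = - 5 \left(- 5 i \sqrt{3}\right) t = 25 i \sqrt{3} t = 25 i t \sqrt{3}$)
$\frac{X{\left(-258 \right)} + I{\left(-204 \right)}}{156624 - 192444} = \frac{25 i \left(-258\right) \sqrt{3} - 50}{156624 - 192444} = \frac{- 6450 i \sqrt{3} - 50}{-35820} = \left(-50 - 6450 i \sqrt{3}\right) \left(- \frac{1}{35820}\right) = \frac{5}{3582} + \frac{215 i \sqrt{3}}{1194}$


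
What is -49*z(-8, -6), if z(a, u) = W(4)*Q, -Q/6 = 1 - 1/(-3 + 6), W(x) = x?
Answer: 784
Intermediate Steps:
Q = -4 (Q = -6*(1 - 1/(-3 + 6)) = -6*(1 - 1/3) = -6*(1 - 1*⅓) = -6*(1 - ⅓) = -6*⅔ = -4)
z(a, u) = -16 (z(a, u) = 4*(-4) = -16)
-49*z(-8, -6) = -49*(-16) = 784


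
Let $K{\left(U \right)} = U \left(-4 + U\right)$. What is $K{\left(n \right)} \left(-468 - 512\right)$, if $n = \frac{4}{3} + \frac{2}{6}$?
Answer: $\frac{34300}{9} \approx 3811.1$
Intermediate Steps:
$n = \frac{5}{3}$ ($n = 4 \cdot \frac{1}{3} + 2 \cdot \frac{1}{6} = \frac{4}{3} + \frac{1}{3} = \frac{5}{3} \approx 1.6667$)
$K{\left(n \right)} \left(-468 - 512\right) = \frac{5 \left(-4 + \frac{5}{3}\right)}{3} \left(-468 - 512\right) = \frac{5}{3} \left(- \frac{7}{3}\right) \left(-980\right) = \left(- \frac{35}{9}\right) \left(-980\right) = \frac{34300}{9}$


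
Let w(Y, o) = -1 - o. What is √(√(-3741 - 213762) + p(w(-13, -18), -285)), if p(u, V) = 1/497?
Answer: √(497 + 9633351*I*√143)/497 ≈ 15.27 + 15.27*I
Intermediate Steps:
p(u, V) = 1/497
√(√(-3741 - 213762) + p(w(-13, -18), -285)) = √(√(-3741 - 213762) + 1/497) = √(√(-217503) + 1/497) = √(39*I*√143 + 1/497) = √(1/497 + 39*I*√143)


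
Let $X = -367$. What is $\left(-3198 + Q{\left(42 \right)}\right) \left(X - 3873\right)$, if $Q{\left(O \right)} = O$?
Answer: $13381440$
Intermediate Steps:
$\left(-3198 + Q{\left(42 \right)}\right) \left(X - 3873\right) = \left(-3198 + 42\right) \left(-367 - 3873\right) = \left(-3156\right) \left(-4240\right) = 13381440$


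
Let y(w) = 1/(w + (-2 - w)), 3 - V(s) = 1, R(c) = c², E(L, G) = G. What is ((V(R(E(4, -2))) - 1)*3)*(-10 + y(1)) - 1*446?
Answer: -955/2 ≈ -477.50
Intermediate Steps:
V(s) = 2 (V(s) = 3 - 1*1 = 3 - 1 = 2)
y(w) = -½ (y(w) = 1/(-2) = -½)
((V(R(E(4, -2))) - 1)*3)*(-10 + y(1)) - 1*446 = ((2 - 1)*3)*(-10 - ½) - 1*446 = (1*3)*(-21/2) - 446 = 3*(-21/2) - 446 = -63/2 - 446 = -955/2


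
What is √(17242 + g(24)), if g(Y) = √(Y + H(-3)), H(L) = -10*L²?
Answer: √(17242 + I*√66) ≈ 131.31 + 0.031*I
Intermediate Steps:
g(Y) = √(-90 + Y) (g(Y) = √(Y - 10*(-3)²) = √(Y - 10*9) = √(Y - 90) = √(-90 + Y))
√(17242 + g(24)) = √(17242 + √(-90 + 24)) = √(17242 + √(-66)) = √(17242 + I*√66)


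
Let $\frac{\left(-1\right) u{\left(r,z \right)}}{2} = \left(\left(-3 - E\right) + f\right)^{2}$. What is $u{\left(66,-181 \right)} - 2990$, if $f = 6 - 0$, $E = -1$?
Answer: $-3022$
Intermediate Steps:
$f = 6$ ($f = 6 + 0 = 6$)
$u{\left(r,z \right)} = -32$ ($u{\left(r,z \right)} = - 2 \left(\left(-3 - -1\right) + 6\right)^{2} = - 2 \left(\left(-3 + 1\right) + 6\right)^{2} = - 2 \left(-2 + 6\right)^{2} = - 2 \cdot 4^{2} = \left(-2\right) 16 = -32$)
$u{\left(66,-181 \right)} - 2990 = -32 - 2990 = -3022$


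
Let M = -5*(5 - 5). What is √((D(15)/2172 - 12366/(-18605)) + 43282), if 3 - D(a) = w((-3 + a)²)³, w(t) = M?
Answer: √527631631392245/110410 ≈ 208.04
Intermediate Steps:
M = 0 (M = -5*0 = 0)
w(t) = 0
D(a) = 3 (D(a) = 3 - 1*0³ = 3 - 1*0 = 3 + 0 = 3)
√((D(15)/2172 - 12366/(-18605)) + 43282) = √((3/2172 - 12366/(-18605)) + 43282) = √((3*(1/2172) - 12366*(-1/18605)) + 43282) = √((1/724 + 12366/18605) + 43282) = √(8971589/13470020 + 43282) = √(583018377229/13470020) = √527631631392245/110410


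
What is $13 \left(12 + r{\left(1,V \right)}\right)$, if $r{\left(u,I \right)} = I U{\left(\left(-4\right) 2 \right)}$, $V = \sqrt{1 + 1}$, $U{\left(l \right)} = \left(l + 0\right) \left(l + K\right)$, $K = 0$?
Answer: $156 + 832 \sqrt{2} \approx 1332.6$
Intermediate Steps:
$U{\left(l \right)} = l^{2}$ ($U{\left(l \right)} = \left(l + 0\right) \left(l + 0\right) = l l = l^{2}$)
$V = \sqrt{2} \approx 1.4142$
$r{\left(u,I \right)} = 64 I$ ($r{\left(u,I \right)} = I \left(\left(-4\right) 2\right)^{2} = I \left(-8\right)^{2} = I 64 = 64 I$)
$13 \left(12 + r{\left(1,V \right)}\right) = 13 \left(12 + 64 \sqrt{2}\right) = 156 + 832 \sqrt{2}$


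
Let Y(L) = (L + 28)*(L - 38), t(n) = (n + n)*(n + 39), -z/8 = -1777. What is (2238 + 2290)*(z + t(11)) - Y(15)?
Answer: 69351837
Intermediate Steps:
z = 14216 (z = -8*(-1777) = 14216)
t(n) = 2*n*(39 + n) (t(n) = (2*n)*(39 + n) = 2*n*(39 + n))
Y(L) = (-38 + L)*(28 + L) (Y(L) = (28 + L)*(-38 + L) = (-38 + L)*(28 + L))
(2238 + 2290)*(z + t(11)) - Y(15) = (2238 + 2290)*(14216 + 2*11*(39 + 11)) - (-1064 + 15**2 - 10*15) = 4528*(14216 + 2*11*50) - (-1064 + 225 - 150) = 4528*(14216 + 1100) - 1*(-989) = 4528*15316 + 989 = 69350848 + 989 = 69351837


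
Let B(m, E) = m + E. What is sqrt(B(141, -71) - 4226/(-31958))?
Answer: sqrt(21292217)/551 ≈ 8.3745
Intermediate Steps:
B(m, E) = E + m
sqrt(B(141, -71) - 4226/(-31958)) = sqrt((-71 + 141) - 4226/(-31958)) = sqrt(70 - 4226*(-1/31958)) = sqrt(70 + 2113/15979) = sqrt(1120643/15979) = sqrt(21292217)/551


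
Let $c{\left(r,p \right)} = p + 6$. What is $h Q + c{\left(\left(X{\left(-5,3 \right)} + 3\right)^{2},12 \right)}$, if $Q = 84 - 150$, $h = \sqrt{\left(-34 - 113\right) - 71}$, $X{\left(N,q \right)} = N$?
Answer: $18 - 66 i \sqrt{218} \approx 18.0 - 974.48 i$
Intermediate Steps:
$c{\left(r,p \right)} = 6 + p$
$h = i \sqrt{218}$ ($h = \sqrt{-147 - 71} = \sqrt{-218} = i \sqrt{218} \approx 14.765 i$)
$Q = -66$ ($Q = 84 - 150 = -66$)
$h Q + c{\left(\left(X{\left(-5,3 \right)} + 3\right)^{2},12 \right)} = i \sqrt{218} \left(-66\right) + \left(6 + 12\right) = - 66 i \sqrt{218} + 18 = 18 - 66 i \sqrt{218}$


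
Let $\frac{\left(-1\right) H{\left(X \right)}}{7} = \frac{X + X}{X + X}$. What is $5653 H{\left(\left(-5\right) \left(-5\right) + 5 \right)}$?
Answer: $-39571$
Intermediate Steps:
$H{\left(X \right)} = -7$ ($H{\left(X \right)} = - 7 \frac{X + X}{X + X} = - 7 \frac{2 X}{2 X} = - 7 \cdot 2 X \frac{1}{2 X} = \left(-7\right) 1 = -7$)
$5653 H{\left(\left(-5\right) \left(-5\right) + 5 \right)} = 5653 \left(-7\right) = -39571$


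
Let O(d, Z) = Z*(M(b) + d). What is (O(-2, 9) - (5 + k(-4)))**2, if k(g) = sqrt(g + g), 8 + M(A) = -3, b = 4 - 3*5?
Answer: 14876 + 488*I*sqrt(2) ≈ 14876.0 + 690.14*I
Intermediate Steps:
b = -11 (b = 4 - 15 = -11)
M(A) = -11 (M(A) = -8 - 3 = -11)
O(d, Z) = Z*(-11 + d)
k(g) = sqrt(2)*sqrt(g) (k(g) = sqrt(2*g) = sqrt(2)*sqrt(g))
(O(-2, 9) - (5 + k(-4)))**2 = (9*(-11 - 2) - (5 + sqrt(2)*sqrt(-4)))**2 = (9*(-13) - (5 + sqrt(2)*(2*I)))**2 = (-117 - (5 + 2*I*sqrt(2)))**2 = (-117 + (-5 - 2*I*sqrt(2)))**2 = (-122 - 2*I*sqrt(2))**2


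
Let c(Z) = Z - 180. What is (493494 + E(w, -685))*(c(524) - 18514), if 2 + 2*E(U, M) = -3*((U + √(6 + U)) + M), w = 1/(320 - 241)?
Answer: -8985437140 + 1725*√1501 ≈ -8.9854e+9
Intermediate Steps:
w = 1/79 ≈ 0.012658
c(Z) = -180 + Z
E(U, M) = -1 - 3*M/2 - 3*U/2 - 3*√(6 + U)/2 (E(U, M) = -1 + (-3*((U + √(6 + U)) + M))/2 = -1 + (-3*(M + U + √(6 + U)))/2 = -1 + (-3*M - 3*U - 3*√(6 + U))/2 = -1 + (-3*M/2 - 3*U/2 - 3*√(6 + U)/2) = -1 - 3*M/2 - 3*U/2 - 3*√(6 + U)/2)
(493494 + E(w, -685))*(c(524) - 18514) = (493494 + (-1 - 3/2*(-685) - 3/2*1/79 - 3*√(6 + 1/79)/2))*((-180 + 524) - 18514) = (493494 + (-1 + 2055/2 - 3/158 - 15*√1501/158))*(344 - 18514) = (493494 + (-1 + 2055/2 - 3/158 - 15*√1501/158))*(-18170) = (493494 + (81092/79 - 15*√1501/158))*(-18170) = (39067118/79 - 15*√1501/158)*(-18170) = -8985437140 + 1725*√1501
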